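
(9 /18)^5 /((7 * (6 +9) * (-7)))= -1 /23520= -0.00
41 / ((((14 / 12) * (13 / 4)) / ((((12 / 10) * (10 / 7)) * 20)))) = 236160 / 637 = 370.74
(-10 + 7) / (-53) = 3 / 53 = 0.06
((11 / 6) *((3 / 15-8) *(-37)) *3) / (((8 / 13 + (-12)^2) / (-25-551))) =-7428564 / 1175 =-6322.18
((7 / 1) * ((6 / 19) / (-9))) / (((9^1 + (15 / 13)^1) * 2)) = -91 / 7524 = -0.01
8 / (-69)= -8 / 69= -0.12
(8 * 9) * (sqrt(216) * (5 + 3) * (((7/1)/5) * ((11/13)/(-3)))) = -88704 * sqrt(6)/65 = -3342.76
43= 43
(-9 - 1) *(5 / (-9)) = 5.56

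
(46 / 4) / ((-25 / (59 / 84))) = -1357 / 4200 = -0.32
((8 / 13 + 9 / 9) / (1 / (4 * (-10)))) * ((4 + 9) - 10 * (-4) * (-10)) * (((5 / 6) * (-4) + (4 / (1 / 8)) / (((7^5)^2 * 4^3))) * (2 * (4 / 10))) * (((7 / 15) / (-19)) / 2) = 5830289136264 / 7119529235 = 818.91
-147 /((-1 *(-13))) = -147 /13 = -11.31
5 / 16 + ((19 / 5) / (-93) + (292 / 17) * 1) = 2206837 / 126480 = 17.45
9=9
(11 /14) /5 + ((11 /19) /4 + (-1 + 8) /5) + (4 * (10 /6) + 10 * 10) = 864781 /7980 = 108.37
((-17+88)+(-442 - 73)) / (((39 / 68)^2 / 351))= -6159168 / 13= -473782.15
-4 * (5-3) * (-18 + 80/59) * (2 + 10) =94272/59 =1597.83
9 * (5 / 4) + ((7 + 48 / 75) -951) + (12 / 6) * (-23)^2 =12589 / 100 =125.89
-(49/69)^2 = -2401/4761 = -0.50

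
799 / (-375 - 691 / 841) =-671959 / 316066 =-2.13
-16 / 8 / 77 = -2 / 77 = -0.03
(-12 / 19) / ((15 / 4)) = -0.17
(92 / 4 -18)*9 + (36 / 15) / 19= 4287 / 95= 45.13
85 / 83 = 1.02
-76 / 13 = -5.85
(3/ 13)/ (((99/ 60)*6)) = 10/ 429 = 0.02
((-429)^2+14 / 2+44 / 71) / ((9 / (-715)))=-9343228180 / 639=-14621640.34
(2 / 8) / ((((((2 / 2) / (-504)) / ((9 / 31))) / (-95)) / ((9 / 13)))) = 969570 / 403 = 2405.88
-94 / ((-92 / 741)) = 34827 / 46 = 757.11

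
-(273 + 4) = -277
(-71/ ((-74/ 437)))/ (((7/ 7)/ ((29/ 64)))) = 899783/ 4736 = 189.99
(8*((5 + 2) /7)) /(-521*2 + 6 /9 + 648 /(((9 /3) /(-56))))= -0.00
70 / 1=70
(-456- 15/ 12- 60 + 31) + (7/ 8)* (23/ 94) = -365499/ 752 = -486.04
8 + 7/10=8.70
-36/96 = -0.38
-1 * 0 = 0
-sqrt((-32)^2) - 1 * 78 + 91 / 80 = -8709 / 80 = -108.86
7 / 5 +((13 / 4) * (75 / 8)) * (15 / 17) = 76933 / 2720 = 28.28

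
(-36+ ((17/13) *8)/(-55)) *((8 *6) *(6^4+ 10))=-1622114688/715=-2268691.87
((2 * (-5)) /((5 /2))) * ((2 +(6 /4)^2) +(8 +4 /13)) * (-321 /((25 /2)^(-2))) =131008125 /52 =2519387.02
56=56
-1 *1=-1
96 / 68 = 24 / 17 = 1.41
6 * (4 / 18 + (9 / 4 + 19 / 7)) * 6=1307 / 7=186.71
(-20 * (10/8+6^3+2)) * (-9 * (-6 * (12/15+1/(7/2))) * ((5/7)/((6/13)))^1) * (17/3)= -110475690/49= -2254605.92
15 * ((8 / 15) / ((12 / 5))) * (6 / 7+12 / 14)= 40 / 7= 5.71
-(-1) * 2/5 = 2/5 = 0.40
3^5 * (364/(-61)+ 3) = -43983/61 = -721.03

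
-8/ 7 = -1.14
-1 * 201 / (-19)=201 / 19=10.58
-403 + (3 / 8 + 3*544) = 9835 / 8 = 1229.38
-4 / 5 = -0.80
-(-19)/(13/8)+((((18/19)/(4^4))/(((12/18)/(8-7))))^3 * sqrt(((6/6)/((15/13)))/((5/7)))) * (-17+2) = 152/13-19683 * sqrt(273)/115074924544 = 11.69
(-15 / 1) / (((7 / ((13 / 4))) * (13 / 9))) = -135 / 28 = -4.82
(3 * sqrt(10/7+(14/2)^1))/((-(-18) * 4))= sqrt(413)/168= 0.12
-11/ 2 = -5.50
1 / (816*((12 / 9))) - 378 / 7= -54.00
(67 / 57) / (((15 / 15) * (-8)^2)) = 67 / 3648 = 0.02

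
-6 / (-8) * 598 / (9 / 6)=299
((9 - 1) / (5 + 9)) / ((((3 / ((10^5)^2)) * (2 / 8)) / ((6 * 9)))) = 2880000000000 / 7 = 411428571428.57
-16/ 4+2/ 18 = -3.89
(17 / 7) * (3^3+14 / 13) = 6205 / 91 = 68.19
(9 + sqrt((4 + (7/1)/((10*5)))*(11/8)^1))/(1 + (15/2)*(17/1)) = 3*sqrt(253)/2570 + 18/257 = 0.09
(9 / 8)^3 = 1.42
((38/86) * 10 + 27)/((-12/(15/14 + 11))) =-32617/1032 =-31.61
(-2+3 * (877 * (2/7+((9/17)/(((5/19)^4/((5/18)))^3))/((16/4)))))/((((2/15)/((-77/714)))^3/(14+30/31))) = -535886147.77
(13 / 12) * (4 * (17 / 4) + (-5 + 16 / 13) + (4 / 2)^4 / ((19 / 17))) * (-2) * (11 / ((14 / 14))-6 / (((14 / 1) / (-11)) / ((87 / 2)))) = -245025 / 19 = -12896.05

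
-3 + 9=6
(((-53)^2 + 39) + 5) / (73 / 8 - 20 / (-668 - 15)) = 5196264 / 16673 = 311.66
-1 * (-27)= 27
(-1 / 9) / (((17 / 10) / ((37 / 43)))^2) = -136900 / 4809249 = -0.03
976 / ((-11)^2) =976 / 121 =8.07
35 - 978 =-943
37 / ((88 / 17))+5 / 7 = 4843 / 616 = 7.86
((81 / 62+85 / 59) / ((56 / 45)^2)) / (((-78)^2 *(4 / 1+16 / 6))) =104355 / 2386069504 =0.00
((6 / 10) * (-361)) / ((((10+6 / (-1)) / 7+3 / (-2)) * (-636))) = -2527 / 6890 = -0.37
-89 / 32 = -2.78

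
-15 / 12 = -5 / 4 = -1.25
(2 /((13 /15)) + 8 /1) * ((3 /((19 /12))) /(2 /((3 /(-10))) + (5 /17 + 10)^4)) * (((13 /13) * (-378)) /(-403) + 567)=276649689222648 /279909436832155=0.99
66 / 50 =33 / 25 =1.32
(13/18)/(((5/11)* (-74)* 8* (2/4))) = -143/26640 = -0.01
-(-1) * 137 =137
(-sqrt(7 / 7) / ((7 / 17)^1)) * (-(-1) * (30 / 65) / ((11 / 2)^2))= -408 / 11011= -0.04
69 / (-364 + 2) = -69 / 362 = -0.19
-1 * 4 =-4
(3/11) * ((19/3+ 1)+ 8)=46/11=4.18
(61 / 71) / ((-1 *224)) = -61 / 15904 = -0.00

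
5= 5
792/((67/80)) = 63360/67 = 945.67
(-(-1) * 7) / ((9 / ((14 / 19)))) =98 / 171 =0.57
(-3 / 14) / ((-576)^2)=-1 / 1548288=-0.00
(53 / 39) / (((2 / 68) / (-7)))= -12614 / 39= -323.44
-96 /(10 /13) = -124.80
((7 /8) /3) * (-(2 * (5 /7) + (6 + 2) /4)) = -1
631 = 631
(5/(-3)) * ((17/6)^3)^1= -24565/648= -37.91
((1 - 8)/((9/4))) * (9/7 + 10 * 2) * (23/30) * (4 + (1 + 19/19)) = -13708/45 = -304.62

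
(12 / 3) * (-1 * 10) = -40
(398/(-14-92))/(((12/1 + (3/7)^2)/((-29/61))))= 0.15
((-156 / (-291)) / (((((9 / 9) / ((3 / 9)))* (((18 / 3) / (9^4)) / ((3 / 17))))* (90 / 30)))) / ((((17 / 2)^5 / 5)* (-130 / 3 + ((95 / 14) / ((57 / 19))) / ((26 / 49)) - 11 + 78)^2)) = 73802327040 / 44446788079261657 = 0.00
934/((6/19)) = 2957.67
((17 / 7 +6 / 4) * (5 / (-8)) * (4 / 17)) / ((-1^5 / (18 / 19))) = 2475 / 4522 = 0.55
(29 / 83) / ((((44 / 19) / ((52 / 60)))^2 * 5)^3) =6585362972888141 / 857534731416000000000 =0.00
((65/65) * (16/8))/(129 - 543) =-0.00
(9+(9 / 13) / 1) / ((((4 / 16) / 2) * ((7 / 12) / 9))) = 15552 / 13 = 1196.31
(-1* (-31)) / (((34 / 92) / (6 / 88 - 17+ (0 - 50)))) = -2099785 / 374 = -5614.40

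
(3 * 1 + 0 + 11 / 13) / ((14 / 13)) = 25 / 7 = 3.57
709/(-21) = -709/21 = -33.76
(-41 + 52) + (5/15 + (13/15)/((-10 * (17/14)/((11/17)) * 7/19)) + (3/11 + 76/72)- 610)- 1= -856132297/1430550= -598.46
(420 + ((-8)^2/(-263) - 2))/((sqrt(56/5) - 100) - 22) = -16755175/4889433 - 54935 * sqrt(70)/4889433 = -3.52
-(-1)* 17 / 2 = 17 / 2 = 8.50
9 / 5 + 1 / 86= 779 / 430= 1.81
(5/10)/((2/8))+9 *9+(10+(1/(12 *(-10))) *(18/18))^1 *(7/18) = 187673/2160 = 86.89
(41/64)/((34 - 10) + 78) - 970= -6332119/6528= -969.99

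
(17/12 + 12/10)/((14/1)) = 157/840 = 0.19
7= 7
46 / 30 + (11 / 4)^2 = 2183 / 240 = 9.10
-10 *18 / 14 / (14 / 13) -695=-34640 / 49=-706.94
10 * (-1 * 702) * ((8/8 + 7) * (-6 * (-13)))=-4380480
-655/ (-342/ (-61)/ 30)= -3504.82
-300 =-300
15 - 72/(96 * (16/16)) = 57/4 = 14.25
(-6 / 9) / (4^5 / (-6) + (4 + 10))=1 / 235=0.00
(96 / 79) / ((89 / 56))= 5376 / 7031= 0.76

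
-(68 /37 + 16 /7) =-1068 /259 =-4.12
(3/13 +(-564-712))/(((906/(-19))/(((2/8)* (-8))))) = -315115/5889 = -53.51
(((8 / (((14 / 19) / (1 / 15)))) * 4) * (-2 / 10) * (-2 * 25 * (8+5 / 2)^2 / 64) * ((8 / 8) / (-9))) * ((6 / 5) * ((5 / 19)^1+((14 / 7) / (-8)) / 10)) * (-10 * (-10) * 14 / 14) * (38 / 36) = -24073 / 144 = -167.17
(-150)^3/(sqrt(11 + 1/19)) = -112500* sqrt(3990)/7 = -1015175.04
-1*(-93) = 93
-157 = -157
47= 47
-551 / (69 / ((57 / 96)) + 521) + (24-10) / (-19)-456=-105263457 / 230033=-457.60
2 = 2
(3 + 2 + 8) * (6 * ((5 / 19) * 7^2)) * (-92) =-1758120 / 19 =-92532.63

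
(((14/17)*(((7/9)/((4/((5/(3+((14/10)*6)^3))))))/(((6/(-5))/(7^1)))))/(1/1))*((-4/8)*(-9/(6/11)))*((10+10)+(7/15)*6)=-44804375/30380904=-1.47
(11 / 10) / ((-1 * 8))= -11 / 80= -0.14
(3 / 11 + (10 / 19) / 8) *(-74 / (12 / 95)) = -52355 / 264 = -198.31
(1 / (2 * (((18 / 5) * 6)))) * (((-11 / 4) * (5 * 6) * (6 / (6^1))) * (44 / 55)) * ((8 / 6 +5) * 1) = -1045 / 108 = -9.68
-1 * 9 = -9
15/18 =5/6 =0.83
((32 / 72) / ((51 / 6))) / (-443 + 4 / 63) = -56 / 474385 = -0.00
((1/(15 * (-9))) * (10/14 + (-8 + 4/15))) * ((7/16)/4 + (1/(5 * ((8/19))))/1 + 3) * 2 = 845339/2268000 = 0.37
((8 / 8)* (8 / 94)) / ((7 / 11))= 44 / 329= 0.13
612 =612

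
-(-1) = 1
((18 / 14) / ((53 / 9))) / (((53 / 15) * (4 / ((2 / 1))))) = 1215 / 39326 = 0.03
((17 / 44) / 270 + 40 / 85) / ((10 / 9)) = 95329 / 224400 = 0.42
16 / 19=0.84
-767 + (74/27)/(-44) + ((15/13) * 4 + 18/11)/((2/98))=-3557731/7722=-460.73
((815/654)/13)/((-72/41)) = -33415/612144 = -0.05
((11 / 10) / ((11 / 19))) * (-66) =-627 / 5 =-125.40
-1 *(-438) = 438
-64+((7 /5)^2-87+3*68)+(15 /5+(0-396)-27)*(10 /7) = -13626 /25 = -545.04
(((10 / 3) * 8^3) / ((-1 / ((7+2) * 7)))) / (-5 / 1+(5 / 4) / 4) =114688 / 5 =22937.60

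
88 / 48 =11 / 6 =1.83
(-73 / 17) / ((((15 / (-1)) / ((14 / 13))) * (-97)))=-1022 / 321555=-0.00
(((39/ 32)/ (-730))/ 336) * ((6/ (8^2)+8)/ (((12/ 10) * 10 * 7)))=-481/ 1004666880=-0.00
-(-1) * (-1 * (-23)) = 23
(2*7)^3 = 2744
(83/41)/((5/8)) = 664/205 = 3.24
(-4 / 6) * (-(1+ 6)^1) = 14 / 3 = 4.67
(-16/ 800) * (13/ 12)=-13/ 600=-0.02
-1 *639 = -639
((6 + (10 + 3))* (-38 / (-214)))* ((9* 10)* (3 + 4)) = 227430 / 107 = 2125.51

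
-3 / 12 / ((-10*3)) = 1 / 120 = 0.01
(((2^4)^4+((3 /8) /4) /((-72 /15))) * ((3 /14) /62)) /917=50331633 /203764736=0.25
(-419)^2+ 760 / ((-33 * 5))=5793361 / 33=175556.39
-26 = -26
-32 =-32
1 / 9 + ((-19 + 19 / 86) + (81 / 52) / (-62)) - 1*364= -477481567 / 1247688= -382.69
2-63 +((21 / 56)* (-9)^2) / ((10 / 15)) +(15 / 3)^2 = 153 / 16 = 9.56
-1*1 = -1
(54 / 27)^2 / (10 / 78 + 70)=156 / 2735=0.06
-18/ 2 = -9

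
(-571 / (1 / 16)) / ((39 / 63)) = -191856 / 13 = -14758.15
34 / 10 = 17 / 5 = 3.40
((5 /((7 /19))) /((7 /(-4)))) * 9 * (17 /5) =-11628 /49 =-237.31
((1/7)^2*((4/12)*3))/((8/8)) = 1/49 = 0.02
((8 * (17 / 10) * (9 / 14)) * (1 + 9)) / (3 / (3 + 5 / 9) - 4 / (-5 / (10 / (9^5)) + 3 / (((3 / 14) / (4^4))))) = 1016037504 / 9807301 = 103.60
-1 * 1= -1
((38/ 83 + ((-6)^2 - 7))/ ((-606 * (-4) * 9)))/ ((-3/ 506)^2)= 52167335/ 1358046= 38.41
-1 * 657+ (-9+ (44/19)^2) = -238490/361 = -660.64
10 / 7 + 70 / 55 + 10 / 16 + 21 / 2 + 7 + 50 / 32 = 27583 / 1232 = 22.39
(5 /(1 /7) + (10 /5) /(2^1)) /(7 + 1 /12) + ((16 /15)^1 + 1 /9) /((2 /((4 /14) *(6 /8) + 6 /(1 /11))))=104899 /2380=44.08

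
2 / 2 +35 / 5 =8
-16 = -16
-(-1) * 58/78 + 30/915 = 1847/2379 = 0.78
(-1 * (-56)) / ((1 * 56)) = 1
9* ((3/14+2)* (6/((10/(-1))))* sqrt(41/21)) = -279* sqrt(861)/490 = -16.71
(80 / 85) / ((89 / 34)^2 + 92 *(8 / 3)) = 3264 / 874579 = 0.00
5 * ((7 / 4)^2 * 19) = 4655 / 16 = 290.94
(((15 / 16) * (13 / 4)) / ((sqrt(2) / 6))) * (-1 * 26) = -7605 * sqrt(2) / 32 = -336.10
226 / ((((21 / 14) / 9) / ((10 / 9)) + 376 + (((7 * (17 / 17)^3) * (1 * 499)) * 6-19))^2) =90400 / 181734247809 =0.00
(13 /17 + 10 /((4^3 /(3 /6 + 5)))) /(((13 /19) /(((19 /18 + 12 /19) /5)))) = 339853 /424320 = 0.80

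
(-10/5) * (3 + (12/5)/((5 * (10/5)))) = -162/25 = -6.48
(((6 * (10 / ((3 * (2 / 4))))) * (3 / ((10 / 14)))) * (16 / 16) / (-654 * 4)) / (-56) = 1 / 872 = 0.00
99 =99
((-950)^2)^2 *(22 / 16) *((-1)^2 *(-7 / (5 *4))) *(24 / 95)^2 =-25017300000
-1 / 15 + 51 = 50.93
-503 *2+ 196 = -810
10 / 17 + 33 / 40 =961 / 680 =1.41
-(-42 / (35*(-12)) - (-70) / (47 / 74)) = -51847 / 470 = -110.31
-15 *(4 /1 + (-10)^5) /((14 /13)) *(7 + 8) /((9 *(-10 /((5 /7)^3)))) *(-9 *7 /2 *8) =7312207500 /343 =21318389.21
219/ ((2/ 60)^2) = 197100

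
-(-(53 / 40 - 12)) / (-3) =427 / 120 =3.56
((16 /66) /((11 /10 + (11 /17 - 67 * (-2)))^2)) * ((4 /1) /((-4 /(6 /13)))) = -462400 /76154353847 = -0.00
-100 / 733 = -0.14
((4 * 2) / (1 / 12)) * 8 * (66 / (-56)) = -6336 / 7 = -905.14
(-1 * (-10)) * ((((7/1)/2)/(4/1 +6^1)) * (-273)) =-955.50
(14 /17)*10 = 140 /17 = 8.24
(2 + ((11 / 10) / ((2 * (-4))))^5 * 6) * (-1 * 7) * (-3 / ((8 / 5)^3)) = 68802653787 / 6710886400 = 10.25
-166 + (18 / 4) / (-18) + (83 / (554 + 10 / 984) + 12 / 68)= -3075390041 / 18534964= -165.92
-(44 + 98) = -142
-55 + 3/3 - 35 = -89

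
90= 90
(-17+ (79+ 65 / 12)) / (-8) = -809 / 96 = -8.43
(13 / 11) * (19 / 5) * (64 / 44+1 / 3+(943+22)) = 7880288 / 1815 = 4341.76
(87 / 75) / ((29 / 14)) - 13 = -311 / 25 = -12.44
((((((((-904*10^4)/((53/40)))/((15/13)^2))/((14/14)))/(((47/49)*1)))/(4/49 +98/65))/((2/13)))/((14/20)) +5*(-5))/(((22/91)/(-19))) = 3062395631047687025/1248334758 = 2453184621.69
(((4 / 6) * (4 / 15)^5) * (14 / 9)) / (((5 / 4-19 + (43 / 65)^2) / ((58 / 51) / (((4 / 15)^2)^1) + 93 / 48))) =-843994112 / 582738998625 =-0.00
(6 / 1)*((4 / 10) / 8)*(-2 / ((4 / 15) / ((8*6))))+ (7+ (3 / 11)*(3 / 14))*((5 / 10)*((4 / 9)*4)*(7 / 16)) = -41681 / 396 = -105.26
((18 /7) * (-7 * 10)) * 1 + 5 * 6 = -150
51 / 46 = 1.11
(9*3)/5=27/5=5.40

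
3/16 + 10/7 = 1.62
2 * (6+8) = 28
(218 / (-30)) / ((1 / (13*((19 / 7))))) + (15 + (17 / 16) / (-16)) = -241.48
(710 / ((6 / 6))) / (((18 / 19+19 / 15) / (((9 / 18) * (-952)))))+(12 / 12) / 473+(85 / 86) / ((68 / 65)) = -364467321527 / 2387704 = -152643.43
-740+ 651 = -89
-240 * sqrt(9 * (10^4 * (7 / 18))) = -12000 * sqrt(14) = -44899.89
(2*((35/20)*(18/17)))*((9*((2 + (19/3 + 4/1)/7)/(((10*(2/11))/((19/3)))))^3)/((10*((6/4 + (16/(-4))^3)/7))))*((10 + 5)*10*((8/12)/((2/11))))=-39066105975523/107100000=-364762.89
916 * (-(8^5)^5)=-34605501586468760125964288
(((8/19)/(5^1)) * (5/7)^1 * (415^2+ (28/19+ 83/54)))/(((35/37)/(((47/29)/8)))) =307291627921/138504870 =2218.63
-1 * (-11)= 11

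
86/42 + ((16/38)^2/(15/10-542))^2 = 6548385981547/3198048799701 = 2.05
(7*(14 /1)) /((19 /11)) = 1078 /19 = 56.74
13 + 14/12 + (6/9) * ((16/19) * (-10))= 325/38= 8.55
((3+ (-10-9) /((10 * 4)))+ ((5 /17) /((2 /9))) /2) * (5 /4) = 2167 /544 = 3.98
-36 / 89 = -0.40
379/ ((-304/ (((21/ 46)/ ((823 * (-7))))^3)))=10233/ 16494782157144448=0.00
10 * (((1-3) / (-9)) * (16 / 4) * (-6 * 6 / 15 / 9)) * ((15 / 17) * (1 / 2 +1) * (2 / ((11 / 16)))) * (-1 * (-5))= -25600 / 561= -45.63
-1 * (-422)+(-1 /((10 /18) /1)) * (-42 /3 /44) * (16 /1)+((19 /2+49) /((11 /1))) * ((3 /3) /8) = 380009 /880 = 431.83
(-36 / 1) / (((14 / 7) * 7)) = -18 / 7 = -2.57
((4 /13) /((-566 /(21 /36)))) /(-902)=7 /19910748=0.00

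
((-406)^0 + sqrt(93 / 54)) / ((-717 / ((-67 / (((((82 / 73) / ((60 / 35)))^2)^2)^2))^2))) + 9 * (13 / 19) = -12529.77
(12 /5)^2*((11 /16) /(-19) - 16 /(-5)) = 43281 /2375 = 18.22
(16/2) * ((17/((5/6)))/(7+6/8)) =3264/155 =21.06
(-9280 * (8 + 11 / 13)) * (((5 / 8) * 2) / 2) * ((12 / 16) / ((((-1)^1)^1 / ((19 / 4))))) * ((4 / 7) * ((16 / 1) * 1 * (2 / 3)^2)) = 742739.93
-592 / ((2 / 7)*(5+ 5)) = -1036 / 5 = -207.20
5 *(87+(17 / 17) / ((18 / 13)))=7895 / 18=438.61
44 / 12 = 11 / 3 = 3.67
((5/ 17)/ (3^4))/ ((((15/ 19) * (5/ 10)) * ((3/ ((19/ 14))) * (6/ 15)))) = 1805/ 173502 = 0.01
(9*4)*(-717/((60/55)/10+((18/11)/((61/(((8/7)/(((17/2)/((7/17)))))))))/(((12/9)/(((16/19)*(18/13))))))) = -1030285829430/4406203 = -233826.23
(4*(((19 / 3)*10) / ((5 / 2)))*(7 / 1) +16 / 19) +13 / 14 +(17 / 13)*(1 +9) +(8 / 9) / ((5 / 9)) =725.78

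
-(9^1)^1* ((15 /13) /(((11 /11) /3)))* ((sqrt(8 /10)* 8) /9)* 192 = -27648* sqrt(5) /13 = -4755.60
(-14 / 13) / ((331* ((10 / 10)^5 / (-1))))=14 / 4303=0.00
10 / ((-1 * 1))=-10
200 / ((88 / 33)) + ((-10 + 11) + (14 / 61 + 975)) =64125 / 61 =1051.23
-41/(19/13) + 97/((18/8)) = 2575/171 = 15.06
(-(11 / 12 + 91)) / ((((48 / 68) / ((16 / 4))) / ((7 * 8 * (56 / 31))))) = -14700784 / 279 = -52690.98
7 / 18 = 0.39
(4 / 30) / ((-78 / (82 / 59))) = -82 / 34515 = -0.00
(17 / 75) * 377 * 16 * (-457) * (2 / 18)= -46862608 / 675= -69426.09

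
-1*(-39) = 39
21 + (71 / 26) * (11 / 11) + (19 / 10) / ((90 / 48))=48251 / 1950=24.74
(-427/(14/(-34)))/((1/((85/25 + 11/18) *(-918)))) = -19092207/5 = -3818441.40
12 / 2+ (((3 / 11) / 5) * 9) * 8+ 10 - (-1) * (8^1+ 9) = 2031 / 55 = 36.93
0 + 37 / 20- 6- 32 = -723 / 20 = -36.15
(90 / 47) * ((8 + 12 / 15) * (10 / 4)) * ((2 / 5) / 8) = 99 / 47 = 2.11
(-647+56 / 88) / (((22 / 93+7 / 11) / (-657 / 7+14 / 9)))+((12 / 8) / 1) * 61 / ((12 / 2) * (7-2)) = 8544942311 / 125020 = 68348.60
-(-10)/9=10/9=1.11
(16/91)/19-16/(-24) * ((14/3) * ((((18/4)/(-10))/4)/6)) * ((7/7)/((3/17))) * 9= -205111/69160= -2.97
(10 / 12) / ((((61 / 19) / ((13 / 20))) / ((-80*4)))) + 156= 18668 / 183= 102.01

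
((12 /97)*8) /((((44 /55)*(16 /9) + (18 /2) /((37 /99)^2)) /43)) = 254305440 /393531037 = 0.65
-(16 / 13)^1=-16 / 13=-1.23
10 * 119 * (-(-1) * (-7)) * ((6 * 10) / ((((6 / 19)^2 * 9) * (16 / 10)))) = -37589125 / 108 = -348047.45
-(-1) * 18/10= 9/5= 1.80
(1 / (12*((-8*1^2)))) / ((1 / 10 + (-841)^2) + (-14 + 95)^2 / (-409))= -2045 / 138850276272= -0.00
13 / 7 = 1.86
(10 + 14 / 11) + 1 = 135 / 11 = 12.27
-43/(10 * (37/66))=-1419/185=-7.67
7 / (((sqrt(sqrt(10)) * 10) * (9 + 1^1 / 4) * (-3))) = -7 * 10^(3 / 4) / 2775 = -0.01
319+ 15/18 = 1919/6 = 319.83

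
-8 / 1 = -8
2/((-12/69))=-23/2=-11.50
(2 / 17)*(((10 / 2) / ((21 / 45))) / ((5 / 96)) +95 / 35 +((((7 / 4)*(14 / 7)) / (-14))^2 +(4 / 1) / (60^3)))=9851204 / 401625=24.53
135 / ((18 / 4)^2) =20 / 3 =6.67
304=304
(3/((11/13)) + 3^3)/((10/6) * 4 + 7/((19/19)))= 1008/451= 2.24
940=940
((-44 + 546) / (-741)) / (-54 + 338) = -251 / 105222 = -0.00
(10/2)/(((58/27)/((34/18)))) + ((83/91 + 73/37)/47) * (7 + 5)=47114439/9178442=5.13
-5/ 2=-2.50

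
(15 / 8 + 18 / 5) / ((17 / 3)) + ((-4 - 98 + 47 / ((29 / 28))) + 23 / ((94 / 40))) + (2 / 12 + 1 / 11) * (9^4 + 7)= 50340739763 / 30585720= 1645.89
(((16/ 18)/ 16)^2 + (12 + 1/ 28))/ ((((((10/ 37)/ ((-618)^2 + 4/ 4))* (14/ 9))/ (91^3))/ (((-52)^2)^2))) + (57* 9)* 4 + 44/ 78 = 7050191659102984137110/ 117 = 60258048368401573821.45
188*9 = 1692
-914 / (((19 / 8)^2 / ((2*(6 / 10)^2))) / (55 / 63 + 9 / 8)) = -775072 / 3325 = -233.10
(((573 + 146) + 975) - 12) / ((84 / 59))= 49619 / 42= 1181.40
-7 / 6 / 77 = -1 / 66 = -0.02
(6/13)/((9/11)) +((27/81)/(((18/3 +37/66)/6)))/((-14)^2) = 468061/827463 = 0.57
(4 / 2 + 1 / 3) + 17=58 / 3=19.33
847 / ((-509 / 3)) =-2541 / 509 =-4.99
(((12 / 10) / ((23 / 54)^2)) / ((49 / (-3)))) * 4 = -1.62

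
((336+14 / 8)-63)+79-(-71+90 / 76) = 32191 / 76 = 423.57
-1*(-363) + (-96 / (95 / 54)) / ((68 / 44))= 529221 / 1615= 327.69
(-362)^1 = -362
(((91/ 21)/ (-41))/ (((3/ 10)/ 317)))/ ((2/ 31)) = -638755/ 369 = -1731.04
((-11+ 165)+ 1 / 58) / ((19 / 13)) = 116129 / 1102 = 105.38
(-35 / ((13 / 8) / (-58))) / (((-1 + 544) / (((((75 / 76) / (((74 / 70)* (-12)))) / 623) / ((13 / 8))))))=-1015000 / 5741585889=-0.00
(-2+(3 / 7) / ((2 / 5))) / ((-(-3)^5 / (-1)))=13 / 3402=0.00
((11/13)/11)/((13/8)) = 8/169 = 0.05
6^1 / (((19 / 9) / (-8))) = -432 / 19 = -22.74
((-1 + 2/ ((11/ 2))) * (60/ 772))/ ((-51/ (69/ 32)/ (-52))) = -31395/ 288728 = -0.11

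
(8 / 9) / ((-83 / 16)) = -128 / 747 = -0.17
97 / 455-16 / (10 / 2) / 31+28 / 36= 112694 / 126945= 0.89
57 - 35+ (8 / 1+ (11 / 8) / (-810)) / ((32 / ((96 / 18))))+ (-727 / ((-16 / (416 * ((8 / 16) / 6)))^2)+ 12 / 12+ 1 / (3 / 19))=-131499731 / 38880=-3382.19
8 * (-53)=-424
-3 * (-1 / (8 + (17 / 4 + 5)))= 4 / 23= 0.17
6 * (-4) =-24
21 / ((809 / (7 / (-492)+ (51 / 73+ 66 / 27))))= 2359889 / 29056044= 0.08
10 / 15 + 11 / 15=7 / 5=1.40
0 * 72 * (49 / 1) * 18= 0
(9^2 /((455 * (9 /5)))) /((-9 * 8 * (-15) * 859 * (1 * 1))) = 1 /9380280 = 0.00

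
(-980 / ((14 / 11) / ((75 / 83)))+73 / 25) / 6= -1437691 / 12450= -115.48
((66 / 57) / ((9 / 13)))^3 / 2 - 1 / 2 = 18393445 / 10000422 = 1.84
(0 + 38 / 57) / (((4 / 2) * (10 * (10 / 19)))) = 19 / 300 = 0.06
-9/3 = -3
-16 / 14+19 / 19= -1 / 7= -0.14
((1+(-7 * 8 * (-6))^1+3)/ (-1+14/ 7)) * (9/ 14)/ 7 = 1530/ 49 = 31.22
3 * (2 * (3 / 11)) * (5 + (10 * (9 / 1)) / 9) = 270 / 11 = 24.55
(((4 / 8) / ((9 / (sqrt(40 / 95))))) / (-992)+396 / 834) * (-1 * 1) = -66 / 139+sqrt(38) / 169632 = -0.47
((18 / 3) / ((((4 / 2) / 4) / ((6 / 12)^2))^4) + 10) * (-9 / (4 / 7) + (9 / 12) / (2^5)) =-167079 / 1024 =-163.16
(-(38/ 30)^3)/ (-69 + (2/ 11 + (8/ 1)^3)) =-75449/ 16453125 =-0.00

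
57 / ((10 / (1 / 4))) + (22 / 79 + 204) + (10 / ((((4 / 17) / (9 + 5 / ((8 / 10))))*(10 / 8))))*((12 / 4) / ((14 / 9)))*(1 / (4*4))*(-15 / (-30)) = 83862181 / 353920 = 236.95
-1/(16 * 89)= -1/1424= -0.00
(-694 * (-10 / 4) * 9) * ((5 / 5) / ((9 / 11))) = 19085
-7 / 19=-0.37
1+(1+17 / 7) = 31 / 7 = 4.43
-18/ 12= -3/ 2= -1.50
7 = 7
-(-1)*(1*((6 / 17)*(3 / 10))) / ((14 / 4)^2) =36 / 4165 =0.01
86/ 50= 43/ 25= 1.72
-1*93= -93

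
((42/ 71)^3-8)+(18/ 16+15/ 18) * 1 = -50118983/ 8589864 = -5.83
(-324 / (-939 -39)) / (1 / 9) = 486 / 163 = 2.98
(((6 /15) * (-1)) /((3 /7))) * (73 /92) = -511 /690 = -0.74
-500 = -500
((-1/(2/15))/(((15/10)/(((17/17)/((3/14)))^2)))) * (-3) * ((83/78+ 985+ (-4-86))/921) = 317.82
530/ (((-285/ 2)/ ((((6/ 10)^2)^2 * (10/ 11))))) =-11448/ 26125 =-0.44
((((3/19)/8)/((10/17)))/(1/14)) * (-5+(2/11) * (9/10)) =-2499/1100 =-2.27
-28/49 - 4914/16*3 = -51629/56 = -921.95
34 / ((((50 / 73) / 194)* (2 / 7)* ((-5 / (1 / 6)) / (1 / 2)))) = -842639 / 1500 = -561.76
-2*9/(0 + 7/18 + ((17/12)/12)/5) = -480/11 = -43.64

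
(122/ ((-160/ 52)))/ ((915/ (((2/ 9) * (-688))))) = 4472/ 675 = 6.63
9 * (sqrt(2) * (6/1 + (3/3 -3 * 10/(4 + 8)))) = 57.28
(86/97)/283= 86/27451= 0.00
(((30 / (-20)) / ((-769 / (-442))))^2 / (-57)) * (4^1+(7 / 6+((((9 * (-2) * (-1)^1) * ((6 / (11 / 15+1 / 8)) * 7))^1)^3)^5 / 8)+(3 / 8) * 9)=-33997847799289615511573770222233836550887295481049159173141501109209684594608835 / 140040817756163600951549129577990100904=-242770988801893596583099800000000000000000.00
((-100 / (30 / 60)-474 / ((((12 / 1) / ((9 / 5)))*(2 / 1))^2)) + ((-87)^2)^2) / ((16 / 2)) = 45831646667 / 6400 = 7161194.79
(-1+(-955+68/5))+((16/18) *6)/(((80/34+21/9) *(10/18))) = -940.35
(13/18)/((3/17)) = 221/54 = 4.09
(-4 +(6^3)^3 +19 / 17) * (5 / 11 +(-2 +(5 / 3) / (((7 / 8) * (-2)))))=-98852091791 / 3927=-25172419.61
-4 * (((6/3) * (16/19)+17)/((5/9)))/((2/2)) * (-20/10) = 269.05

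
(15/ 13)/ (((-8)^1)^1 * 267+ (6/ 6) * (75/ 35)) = -35/ 64727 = -0.00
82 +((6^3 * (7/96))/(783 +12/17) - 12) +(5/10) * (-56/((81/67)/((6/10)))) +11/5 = 139868639/2398140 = 58.32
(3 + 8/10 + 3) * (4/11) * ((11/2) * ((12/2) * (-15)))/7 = -174.86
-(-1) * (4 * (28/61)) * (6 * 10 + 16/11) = 75712/671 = 112.83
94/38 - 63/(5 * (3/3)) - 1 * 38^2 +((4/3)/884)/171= -824293309/566865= -1454.13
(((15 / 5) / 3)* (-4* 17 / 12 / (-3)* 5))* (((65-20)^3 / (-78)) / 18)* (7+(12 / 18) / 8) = -903125 / 208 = -4341.95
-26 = -26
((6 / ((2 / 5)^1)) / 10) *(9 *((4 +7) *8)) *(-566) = -672408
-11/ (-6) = 11/ 6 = 1.83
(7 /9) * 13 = 91 /9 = 10.11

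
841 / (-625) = -841 / 625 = -1.35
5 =5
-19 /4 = -4.75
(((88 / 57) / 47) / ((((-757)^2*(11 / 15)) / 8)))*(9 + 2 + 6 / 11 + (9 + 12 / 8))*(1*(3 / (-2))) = -116400 / 5629060327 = -0.00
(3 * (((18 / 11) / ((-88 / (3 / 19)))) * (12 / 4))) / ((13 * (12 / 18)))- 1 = -239825 / 239096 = -1.00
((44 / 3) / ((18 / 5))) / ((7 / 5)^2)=2750 / 1323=2.08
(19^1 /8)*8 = 19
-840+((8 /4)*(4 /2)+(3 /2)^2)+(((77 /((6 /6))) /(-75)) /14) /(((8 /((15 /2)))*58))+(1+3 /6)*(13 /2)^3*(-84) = -328850731 /9280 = -35436.50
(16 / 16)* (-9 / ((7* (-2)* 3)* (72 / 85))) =85 / 336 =0.25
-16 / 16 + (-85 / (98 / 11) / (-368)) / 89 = -3208761 / 3209696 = -1.00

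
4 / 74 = 2 / 37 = 0.05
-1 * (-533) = 533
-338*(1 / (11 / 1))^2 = -338 / 121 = -2.79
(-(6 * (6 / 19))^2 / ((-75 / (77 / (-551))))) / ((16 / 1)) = -2079 / 4972775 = -0.00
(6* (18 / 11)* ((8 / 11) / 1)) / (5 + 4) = 96 / 121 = 0.79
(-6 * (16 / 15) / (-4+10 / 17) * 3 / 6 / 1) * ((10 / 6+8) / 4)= 34 / 15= 2.27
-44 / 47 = -0.94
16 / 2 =8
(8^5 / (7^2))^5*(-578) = -21836222616789239468130304 / 282475249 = -77303136094551206.04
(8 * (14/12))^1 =28/3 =9.33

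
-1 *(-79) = 79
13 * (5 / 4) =65 / 4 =16.25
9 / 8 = 1.12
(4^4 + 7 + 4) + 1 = 268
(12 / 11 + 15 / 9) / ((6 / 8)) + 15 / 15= 463 / 99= 4.68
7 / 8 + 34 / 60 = 173 / 120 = 1.44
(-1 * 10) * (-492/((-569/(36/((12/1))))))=-14760/569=-25.94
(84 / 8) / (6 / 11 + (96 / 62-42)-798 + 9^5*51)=2387 / 684423622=0.00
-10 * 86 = -860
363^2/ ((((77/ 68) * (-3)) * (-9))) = 4309.90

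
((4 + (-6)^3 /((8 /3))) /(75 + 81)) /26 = -0.02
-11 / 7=-1.57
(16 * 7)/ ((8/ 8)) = 112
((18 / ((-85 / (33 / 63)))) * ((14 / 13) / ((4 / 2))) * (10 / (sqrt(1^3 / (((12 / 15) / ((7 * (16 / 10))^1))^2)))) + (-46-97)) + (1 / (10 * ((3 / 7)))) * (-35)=-1403525 / 9282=-151.21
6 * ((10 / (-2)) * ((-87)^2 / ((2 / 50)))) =-5676750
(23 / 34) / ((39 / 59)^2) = 80063 / 51714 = 1.55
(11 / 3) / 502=11 / 1506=0.01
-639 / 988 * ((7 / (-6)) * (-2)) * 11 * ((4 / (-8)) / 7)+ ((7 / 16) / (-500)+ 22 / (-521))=1176330191 / 1029496000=1.14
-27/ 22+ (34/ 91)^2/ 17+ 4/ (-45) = -10722823/ 8198190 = -1.31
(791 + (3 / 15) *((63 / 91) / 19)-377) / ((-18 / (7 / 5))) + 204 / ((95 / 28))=344883 / 12350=27.93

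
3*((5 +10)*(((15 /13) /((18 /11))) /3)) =10.58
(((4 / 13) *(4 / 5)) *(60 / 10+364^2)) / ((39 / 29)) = 61480928 / 2535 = 24252.83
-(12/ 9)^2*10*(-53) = 8480/ 9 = 942.22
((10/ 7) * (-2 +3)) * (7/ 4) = 5/ 2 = 2.50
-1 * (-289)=289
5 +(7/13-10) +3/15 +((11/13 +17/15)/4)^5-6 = -92316123635807/9022419900000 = -10.23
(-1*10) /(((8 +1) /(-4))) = 4.44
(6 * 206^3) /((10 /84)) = 440587526.40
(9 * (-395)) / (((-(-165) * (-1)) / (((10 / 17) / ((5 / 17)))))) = 474 / 11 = 43.09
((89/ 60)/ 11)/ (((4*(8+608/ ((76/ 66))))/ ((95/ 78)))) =1691/ 22074624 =0.00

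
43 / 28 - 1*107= -2953 / 28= -105.46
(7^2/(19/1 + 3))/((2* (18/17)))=833/792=1.05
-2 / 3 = -0.67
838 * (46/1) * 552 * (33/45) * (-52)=-4057099904/5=-811419980.80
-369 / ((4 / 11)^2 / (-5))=223245 / 16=13952.81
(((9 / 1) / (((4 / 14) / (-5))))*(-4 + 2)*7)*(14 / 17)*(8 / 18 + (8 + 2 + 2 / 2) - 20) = -264110 / 17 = -15535.88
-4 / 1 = -4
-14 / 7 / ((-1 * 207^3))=2 / 8869743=0.00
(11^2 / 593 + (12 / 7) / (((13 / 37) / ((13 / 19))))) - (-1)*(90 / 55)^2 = 59359141 / 9543149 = 6.22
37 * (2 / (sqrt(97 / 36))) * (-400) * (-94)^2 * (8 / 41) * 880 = -11047686144000 * sqrt(97) / 3977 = -27359087219.29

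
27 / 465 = 9 / 155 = 0.06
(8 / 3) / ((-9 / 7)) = -56 / 27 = -2.07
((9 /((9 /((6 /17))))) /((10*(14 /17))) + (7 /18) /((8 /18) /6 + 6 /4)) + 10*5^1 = 11969 /238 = 50.29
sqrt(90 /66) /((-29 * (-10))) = sqrt(165) /3190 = 0.00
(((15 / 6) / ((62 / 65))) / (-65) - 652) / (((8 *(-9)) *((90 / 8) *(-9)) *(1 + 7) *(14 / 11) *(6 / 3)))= -296461 / 67495680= -0.00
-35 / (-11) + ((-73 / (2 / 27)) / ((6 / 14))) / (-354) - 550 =-540.32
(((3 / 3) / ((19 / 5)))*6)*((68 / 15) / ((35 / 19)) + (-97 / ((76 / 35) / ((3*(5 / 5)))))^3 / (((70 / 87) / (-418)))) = 15166532416577243 / 7682080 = 1974274209.14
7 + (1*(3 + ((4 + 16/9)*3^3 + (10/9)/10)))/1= 1495/9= 166.11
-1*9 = -9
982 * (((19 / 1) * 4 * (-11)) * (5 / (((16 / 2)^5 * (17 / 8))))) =-513095 / 8704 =-58.95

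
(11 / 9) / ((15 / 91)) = 1001 / 135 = 7.41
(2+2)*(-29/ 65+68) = 17564/ 65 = 270.22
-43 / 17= -2.53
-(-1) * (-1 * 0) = 0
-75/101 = -0.74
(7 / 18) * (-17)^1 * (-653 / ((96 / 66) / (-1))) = -2967.98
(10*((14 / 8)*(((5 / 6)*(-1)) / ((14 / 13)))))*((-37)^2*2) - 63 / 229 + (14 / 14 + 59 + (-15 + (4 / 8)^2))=-50882117 / 1374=-37032.11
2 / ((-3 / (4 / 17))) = -8 / 51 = -0.16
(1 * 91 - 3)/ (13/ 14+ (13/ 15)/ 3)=55440/ 767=72.28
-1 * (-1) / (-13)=-1 / 13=-0.08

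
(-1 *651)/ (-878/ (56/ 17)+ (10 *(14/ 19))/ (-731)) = 84389564/ 34552509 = 2.44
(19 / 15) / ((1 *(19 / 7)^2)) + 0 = 49 / 285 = 0.17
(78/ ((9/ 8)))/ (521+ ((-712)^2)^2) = 208/ 770976658971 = 0.00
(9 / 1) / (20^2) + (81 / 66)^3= 1.87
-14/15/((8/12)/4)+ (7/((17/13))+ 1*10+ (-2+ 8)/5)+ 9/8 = 8213/680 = 12.08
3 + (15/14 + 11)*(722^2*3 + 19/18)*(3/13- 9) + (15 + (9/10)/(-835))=-14514157726882/87675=-165544998.31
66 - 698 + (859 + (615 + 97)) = 939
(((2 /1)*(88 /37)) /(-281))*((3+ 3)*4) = -4224 /10397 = -0.41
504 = 504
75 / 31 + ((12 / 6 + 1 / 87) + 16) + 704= 1953790 / 2697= 724.43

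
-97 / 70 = -1.39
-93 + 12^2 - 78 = -27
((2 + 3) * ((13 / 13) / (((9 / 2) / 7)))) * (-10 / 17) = -700 / 153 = -4.58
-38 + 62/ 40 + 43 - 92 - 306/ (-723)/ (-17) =-85.47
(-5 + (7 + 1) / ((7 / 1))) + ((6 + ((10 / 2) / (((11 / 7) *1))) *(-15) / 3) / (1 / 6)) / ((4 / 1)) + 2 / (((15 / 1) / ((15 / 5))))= -14107 / 770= -18.32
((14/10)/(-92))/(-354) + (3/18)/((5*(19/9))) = 9797/618792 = 0.02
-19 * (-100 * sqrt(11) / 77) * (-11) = -900.23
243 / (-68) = -243 / 68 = -3.57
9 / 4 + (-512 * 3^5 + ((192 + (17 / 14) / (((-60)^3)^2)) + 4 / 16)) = -81139496255999983 / 653184000000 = -124221.50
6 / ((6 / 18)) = 18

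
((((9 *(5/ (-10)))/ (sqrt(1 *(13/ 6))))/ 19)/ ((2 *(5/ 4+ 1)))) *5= -5 *sqrt(78)/ 247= -0.18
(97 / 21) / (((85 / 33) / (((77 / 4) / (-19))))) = -11737 / 6460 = -1.82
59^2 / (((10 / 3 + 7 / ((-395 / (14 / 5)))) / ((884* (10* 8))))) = 74968888.57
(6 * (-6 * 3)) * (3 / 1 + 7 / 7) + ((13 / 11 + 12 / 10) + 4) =-23409 / 55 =-425.62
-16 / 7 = -2.29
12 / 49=0.24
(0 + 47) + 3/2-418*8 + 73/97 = -639181/194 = -3294.75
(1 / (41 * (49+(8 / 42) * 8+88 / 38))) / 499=399 / 431337097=0.00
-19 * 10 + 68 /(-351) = -190.19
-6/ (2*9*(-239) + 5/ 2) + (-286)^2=703363816/ 8599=81796.00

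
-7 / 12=-0.58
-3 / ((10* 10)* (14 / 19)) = -57 / 1400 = -0.04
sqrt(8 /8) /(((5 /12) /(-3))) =-36 /5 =-7.20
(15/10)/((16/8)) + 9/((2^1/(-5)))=-21.75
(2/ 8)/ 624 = 1/ 2496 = 0.00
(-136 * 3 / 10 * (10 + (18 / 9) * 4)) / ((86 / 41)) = -75276 / 215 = -350.12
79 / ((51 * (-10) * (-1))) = 79 / 510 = 0.15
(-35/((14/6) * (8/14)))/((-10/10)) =105/4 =26.25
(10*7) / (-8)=-35 / 4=-8.75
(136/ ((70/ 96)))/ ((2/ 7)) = 652.80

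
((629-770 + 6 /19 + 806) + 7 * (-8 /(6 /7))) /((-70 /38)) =-34199 /105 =-325.70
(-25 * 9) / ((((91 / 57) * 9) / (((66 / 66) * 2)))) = -2850 / 91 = -31.32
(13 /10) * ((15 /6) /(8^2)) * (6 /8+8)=455 /1024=0.44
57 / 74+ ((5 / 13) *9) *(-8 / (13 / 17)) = -443247 / 12506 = -35.44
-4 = -4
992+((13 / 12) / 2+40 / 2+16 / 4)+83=26389 / 24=1099.54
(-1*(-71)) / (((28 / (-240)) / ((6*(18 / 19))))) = -460080 / 133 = -3459.25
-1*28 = -28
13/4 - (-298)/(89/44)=53605/356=150.58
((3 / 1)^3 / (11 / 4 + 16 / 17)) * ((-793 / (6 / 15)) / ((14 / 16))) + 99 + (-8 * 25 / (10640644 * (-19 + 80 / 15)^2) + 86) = -18394090282948595 / 1122404390891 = -16388.11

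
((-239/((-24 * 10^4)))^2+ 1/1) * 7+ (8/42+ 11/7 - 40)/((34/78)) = -80.72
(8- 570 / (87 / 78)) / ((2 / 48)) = -350112 / 29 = -12072.83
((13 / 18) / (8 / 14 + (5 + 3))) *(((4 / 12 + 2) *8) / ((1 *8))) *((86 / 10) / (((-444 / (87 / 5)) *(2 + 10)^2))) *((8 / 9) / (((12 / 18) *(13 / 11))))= -672133 / 1294704000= -0.00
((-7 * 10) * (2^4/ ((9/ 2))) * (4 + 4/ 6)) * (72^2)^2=-31213486080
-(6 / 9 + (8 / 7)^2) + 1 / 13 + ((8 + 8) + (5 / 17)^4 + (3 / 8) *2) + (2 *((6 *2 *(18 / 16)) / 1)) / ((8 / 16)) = 43963633741 / 638434524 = 68.86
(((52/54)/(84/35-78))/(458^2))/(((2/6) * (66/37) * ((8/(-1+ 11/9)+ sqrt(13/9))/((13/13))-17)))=-45695/8467305096096+ 2405 * sqrt(13)/25401915288288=-0.00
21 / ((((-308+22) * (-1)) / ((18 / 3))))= 63 / 143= 0.44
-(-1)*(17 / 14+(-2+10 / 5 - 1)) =3 / 14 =0.21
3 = 3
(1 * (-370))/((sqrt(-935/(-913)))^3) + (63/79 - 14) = -6142 * sqrt(7055)/1445 - 1043/79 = -370.22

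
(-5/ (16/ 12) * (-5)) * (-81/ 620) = -1215/ 496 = -2.45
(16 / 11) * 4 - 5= 0.82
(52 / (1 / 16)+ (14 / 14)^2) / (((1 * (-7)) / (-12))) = 1428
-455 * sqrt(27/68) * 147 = -200655 * sqrt(51)/34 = -42145.98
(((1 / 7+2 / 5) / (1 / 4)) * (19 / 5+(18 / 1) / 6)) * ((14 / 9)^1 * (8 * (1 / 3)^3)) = 41344 / 6075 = 6.81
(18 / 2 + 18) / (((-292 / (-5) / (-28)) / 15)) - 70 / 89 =-1266685 / 6497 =-194.96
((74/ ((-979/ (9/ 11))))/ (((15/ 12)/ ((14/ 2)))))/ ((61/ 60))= -0.34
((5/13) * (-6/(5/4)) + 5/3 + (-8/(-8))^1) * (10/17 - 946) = -514304/663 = -775.72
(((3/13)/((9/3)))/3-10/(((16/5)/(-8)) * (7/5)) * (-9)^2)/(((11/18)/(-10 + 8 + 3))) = 2369292/1001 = 2366.93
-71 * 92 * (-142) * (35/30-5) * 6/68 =-5333378/17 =-313728.12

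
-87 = -87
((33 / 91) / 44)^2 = 9 / 132496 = 0.00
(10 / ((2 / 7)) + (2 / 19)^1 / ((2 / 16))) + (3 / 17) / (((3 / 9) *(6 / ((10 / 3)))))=11672 / 323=36.14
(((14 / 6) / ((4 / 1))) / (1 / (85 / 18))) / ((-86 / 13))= -7735 / 18576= -0.42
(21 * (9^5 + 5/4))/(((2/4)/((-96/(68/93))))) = -5535606636/17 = -325623919.76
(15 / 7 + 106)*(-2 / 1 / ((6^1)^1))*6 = -1514 / 7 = -216.29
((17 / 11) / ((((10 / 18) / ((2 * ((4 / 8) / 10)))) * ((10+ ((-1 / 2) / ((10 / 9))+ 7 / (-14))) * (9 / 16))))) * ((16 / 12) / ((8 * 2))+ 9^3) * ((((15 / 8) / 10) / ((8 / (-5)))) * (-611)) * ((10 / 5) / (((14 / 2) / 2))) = 90875863 / 55748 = 1630.12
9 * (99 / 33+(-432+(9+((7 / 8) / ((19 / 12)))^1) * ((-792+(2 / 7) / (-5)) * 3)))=-138419226 / 665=-208149.21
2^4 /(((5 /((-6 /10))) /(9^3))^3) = -167365651248 /15625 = -10711401.68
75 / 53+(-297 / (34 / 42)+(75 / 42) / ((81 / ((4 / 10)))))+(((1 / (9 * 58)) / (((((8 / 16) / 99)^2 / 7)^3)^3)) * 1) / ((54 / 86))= 399021062785346746996828263173479695886755104707185715 / 14815143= 26933325097526682462452660000000000000000000000.00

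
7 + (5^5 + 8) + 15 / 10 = 6283 / 2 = 3141.50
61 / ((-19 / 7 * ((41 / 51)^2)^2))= -2888740827 / 53689459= -53.80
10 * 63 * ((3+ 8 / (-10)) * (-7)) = -9702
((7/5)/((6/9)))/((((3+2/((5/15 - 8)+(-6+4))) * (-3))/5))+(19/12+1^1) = 431/324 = 1.33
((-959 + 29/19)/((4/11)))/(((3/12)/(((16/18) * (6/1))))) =-1067264/19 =-56171.79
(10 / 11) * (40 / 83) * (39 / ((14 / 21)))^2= 1368900 / 913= 1499.34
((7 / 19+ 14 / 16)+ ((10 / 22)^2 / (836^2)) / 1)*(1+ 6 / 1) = 736061809 / 84566416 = 8.70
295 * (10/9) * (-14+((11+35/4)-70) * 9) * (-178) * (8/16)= 244827875/18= 13601548.61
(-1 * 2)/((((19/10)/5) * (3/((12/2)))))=-200/19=-10.53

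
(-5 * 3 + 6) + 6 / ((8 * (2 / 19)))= -15 / 8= -1.88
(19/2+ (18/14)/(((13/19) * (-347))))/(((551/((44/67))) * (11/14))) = 126236/8764873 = 0.01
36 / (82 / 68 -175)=-0.21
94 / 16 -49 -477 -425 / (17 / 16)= -7361 / 8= -920.12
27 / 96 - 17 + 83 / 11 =-3229 / 352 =-9.17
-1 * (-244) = 244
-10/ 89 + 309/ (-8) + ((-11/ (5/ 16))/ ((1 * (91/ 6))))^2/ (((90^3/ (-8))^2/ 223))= -5268237837275846621/ 135998888878125000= -38.74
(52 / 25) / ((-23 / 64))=-3328 / 575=-5.79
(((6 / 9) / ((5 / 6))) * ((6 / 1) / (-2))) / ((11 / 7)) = -84 / 55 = -1.53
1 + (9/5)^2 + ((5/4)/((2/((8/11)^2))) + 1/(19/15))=308069/57475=5.36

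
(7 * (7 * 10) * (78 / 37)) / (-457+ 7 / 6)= -45864 / 20239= -2.27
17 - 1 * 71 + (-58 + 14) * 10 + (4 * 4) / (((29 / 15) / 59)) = -166 / 29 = -5.72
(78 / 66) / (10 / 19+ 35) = 247 / 7425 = 0.03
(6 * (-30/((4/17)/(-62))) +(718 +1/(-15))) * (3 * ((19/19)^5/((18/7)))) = 5055533/90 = 56172.59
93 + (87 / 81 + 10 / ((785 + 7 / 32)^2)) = 1603670244140 / 17046885483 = 94.07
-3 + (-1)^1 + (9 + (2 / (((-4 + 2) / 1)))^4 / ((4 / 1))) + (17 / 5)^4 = 347209 / 2500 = 138.88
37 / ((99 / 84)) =1036 / 33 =31.39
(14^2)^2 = 38416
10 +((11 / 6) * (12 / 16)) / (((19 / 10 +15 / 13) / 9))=22315 / 1588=14.05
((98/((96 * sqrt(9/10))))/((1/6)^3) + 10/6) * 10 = 50/3 + 735 * sqrt(10) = 2340.94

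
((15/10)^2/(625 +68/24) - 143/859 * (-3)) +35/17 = 281849453/110019002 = 2.56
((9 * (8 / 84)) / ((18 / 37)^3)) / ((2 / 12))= 50653 / 1134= 44.67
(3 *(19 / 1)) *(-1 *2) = -114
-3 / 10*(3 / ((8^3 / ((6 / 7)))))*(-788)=5319 / 4480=1.19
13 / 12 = 1.08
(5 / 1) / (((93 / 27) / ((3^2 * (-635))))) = -257175 / 31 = -8295.97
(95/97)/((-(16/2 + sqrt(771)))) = 760/68579 - 95 *sqrt(771)/68579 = -0.03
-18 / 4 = -9 / 2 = -4.50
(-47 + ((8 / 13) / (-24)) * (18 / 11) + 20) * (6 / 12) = -3867 / 286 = -13.52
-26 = -26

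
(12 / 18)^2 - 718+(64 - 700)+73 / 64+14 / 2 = -774959 / 576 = -1345.41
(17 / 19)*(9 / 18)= 17 / 38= 0.45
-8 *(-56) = 448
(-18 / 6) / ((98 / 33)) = -99 / 98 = -1.01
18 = 18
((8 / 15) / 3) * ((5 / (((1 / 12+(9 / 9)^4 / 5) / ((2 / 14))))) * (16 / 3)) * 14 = 5120 / 153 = 33.46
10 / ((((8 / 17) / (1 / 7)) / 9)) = 765 / 28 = 27.32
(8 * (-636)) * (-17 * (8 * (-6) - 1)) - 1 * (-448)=-4237856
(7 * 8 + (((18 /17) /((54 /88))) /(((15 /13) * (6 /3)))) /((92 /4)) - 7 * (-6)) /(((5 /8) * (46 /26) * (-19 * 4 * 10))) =-22423466 /192225375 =-0.12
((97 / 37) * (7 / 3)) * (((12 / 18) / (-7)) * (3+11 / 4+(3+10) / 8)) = -5723 / 1332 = -4.30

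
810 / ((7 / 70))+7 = 8107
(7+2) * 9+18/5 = 423/5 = 84.60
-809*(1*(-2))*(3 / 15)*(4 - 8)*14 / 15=-90608 / 75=-1208.11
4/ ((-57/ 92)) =-368/ 57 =-6.46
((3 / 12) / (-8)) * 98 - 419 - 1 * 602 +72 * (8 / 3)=-13313 / 16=-832.06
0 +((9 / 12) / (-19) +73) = 5545 / 76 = 72.96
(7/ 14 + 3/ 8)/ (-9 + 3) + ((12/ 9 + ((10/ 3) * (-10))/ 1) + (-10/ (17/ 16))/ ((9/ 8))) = -99173/ 2448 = -40.51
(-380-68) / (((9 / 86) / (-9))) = 38528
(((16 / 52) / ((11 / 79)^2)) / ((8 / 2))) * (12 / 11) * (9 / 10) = 337014 / 86515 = 3.90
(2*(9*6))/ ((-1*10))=-54/ 5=-10.80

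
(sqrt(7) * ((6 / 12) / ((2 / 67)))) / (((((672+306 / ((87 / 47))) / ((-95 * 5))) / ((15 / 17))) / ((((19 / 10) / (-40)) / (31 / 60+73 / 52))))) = 11998025 * sqrt(7) / 57858752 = 0.55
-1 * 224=-224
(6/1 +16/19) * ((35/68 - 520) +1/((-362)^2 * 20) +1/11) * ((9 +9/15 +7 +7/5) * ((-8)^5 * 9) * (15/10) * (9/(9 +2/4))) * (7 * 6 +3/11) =27569000745963900887040/24327565097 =1133241269154.54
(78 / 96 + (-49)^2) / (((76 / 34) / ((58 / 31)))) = 18945497 / 9424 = 2010.35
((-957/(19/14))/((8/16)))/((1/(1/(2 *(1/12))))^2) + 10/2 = -964561/19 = -50766.37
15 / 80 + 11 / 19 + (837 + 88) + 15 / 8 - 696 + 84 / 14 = 72243 / 304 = 237.64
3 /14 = 0.21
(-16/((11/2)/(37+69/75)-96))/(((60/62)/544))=85264384/908705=93.83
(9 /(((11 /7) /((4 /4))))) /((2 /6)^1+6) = 189 /209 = 0.90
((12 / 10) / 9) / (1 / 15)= 2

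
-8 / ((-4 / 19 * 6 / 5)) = 95 / 3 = 31.67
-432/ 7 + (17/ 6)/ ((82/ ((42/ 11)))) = -388831/ 6314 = -61.58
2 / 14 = 1 / 7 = 0.14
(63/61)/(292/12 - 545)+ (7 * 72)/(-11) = -4365837/95282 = -45.82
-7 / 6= -1.17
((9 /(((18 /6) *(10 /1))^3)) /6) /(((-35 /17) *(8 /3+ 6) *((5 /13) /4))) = -17 /525000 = -0.00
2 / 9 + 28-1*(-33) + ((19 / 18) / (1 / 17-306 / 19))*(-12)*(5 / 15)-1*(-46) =5013869 / 46647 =107.49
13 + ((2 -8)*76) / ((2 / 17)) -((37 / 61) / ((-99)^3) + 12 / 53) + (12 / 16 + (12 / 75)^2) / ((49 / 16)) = -53016497886537964 / 13724272918125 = -3862.97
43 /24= 1.79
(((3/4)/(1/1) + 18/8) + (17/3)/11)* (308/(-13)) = -3248/39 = -83.28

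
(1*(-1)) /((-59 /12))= 12 /59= 0.20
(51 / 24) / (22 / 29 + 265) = 0.01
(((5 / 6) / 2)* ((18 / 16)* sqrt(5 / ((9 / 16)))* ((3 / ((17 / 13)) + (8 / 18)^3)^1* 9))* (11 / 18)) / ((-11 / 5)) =-737975* sqrt(5) / 198288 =-8.32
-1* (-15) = 15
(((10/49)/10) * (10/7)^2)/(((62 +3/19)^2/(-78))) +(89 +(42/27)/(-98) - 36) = 1596883948574/30139390449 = 52.98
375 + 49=424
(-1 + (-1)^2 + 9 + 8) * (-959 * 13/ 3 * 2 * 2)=-847756/ 3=-282585.33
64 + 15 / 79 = 5071 / 79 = 64.19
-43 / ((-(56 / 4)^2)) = 43 / 196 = 0.22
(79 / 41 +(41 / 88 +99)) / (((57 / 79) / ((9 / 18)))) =28900175 / 411312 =70.26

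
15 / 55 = 3 / 11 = 0.27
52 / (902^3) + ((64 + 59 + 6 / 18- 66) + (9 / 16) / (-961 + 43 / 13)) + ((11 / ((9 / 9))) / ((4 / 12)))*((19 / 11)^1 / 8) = 1177861088659333 / 18273383119200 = 64.46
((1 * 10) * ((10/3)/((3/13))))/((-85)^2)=52/2601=0.02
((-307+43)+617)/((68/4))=353/17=20.76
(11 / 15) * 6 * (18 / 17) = 396 / 85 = 4.66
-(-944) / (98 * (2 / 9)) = 2124 / 49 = 43.35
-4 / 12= -1 / 3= -0.33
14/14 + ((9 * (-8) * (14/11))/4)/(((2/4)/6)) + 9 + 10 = -2804/11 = -254.91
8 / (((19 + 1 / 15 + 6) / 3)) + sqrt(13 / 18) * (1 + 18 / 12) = 45 / 47 + 5 * sqrt(26) / 12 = 3.08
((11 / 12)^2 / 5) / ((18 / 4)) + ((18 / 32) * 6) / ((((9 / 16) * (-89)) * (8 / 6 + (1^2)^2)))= 17063 / 2018520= 0.01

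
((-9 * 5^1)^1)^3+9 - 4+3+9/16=-1457863/16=-91116.44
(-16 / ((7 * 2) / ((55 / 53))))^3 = -1.67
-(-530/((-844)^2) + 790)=-281372455/356168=-790.00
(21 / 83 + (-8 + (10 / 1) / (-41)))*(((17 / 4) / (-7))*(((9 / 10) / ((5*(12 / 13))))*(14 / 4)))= 18028959 / 5444800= 3.31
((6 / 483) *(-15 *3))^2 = 8100 / 25921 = 0.31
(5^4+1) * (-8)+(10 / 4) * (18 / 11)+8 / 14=-385257 / 77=-5003.34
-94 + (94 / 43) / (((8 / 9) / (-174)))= -521.92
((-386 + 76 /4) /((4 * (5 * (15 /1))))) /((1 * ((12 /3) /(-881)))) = 323327 /1200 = 269.44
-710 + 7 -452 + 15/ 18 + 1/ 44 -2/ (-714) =-6043083/ 5236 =-1154.14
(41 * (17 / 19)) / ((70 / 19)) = 697 / 70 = 9.96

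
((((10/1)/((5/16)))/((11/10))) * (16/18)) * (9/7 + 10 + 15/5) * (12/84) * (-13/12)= -832000/14553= -57.17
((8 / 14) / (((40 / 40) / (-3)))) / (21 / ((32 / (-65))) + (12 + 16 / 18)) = 3456 / 60011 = 0.06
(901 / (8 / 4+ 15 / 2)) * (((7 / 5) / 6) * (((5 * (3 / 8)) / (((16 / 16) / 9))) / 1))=56763 / 152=373.44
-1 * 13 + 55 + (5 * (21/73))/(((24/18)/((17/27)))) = 37387/876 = 42.68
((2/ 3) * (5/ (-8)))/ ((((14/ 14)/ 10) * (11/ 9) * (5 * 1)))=-0.68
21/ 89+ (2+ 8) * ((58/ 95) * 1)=10723/ 1691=6.34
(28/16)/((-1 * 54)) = -7/216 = -0.03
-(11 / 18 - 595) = 10699 / 18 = 594.39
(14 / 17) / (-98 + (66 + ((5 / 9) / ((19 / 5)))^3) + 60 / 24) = -140005908 / 5014680383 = -0.03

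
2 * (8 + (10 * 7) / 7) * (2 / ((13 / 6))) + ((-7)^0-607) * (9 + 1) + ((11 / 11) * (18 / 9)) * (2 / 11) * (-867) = -906912 / 143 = -6342.04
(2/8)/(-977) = -1/3908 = -0.00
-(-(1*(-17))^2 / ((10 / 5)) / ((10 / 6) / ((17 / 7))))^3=3201872665419 / 343000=9334905.73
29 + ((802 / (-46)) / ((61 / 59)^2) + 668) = 58255470 / 85583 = 680.69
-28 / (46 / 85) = -1190 / 23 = -51.74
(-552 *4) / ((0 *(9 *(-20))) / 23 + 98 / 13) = -14352 / 49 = -292.90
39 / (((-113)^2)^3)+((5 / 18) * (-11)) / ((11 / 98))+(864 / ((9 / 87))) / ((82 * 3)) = 5169486201742538 / 768240196712721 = 6.73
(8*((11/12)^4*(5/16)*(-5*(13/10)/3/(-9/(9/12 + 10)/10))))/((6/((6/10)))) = 40921595/8957952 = 4.57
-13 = -13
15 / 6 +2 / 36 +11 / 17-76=-11138 / 153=-72.80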